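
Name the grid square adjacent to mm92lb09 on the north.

Latitude extended square 9; +1 → 10, wraps to 0, carry into subsquare.
Latitude subsquare b = 1; +1 → 2 = c.
The longitude characters are unchanged.

MM92lc00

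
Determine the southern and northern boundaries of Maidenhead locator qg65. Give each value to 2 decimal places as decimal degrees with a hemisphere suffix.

25.00° S, 24.00° S

Field Q=16, G=6: +16·20° lon, +6·10° lat → SW at lon 140°, lat -30°.
Square 6, 5: +6·2° lon, +5·1° lat → SW at lon 152°, lat -25°.
Cell spans 2° lon × 1° lat.
south 25.00° S, north 24.00° S.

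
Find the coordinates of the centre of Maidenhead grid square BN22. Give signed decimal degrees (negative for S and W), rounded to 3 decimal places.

42.500, -155.000

Field B=1, N=13: +1·20° lon, +13·10° lat → SW at lon -160°, lat 40°.
Square 2, 2: +2·2° lon, +2·1° lat → SW at lon -156°, lat 42°.
Cell spans 2° lon × 1° lat. Centre is SW corner plus half of each.
latitude 42.500, longitude -155.000.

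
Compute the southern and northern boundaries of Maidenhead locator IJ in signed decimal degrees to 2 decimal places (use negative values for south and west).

0.00, 10.00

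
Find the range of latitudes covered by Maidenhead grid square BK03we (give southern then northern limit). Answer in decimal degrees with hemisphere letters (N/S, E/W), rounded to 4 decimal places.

Field B=1, K=10: +1·20° lon, +10·10° lat → SW at lon -160°, lat 10°.
Square 0, 3: +0·2° lon, +3·1° lat → SW at lon -160°, lat 13°.
Subsquare w=22, e=4: +22·0.0833333° lon, +4·0.0416667° lat → SW at lon -158.167°, lat 13.1667°.
Cell spans 0.0833333° lon × 0.0416667° lat.
south 13.1667° N, north 13.2083° N.

13.1667° N, 13.2083° N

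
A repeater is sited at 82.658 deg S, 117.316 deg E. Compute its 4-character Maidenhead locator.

Shift to the Maidenhead origin (180°W, 90°S): lon 297.32, lat 7.34.
Field: lon ⌊297.32/20⌋ = 14 → O; lat ⌊7.34/10⌋ = 0 → A.
Square: lon ⌊17.32/2⌋ = 8; lat ⌊7.34/1⌋ = 7.

OA87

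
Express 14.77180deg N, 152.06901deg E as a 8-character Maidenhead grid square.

Add 180° to longitude and 90° to latitude: 332.06901, 104.77180.
Field (20°×10°, letters A–R): lon ⌊332.06901/20⌋ = 16 → Q; lat ⌊104.77180/10⌋ = 10 → K.
Square (2°×1°, digits 0–9): lon ⌊12.06901/2⌋ = 6; lat ⌊4.77180/1⌋ = 4.
Subsquare (5′×2.5′, letters a–x): lon ⌊0.06901/0.0833333⌋ = 0 → a; lat ⌊0.77180/0.0416667⌋ = 18 → s.
Extended square (30″×15″, digits 0–9): lon ⌊0.06901/0.00833333⌋ = 8; lat ⌊0.02180/0.00416667⌋ = 5.

QK64as85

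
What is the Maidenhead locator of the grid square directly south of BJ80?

BI89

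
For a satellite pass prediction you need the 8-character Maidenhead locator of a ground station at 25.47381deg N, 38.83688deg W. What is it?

Shift to the Maidenhead origin (180°W, 90°S): lon 141.16312, lat 115.47381.
Field: 141.16312/20 → 7 → H, 115.47381/10 → 11 → L; chars HL.
Square: 1.16312/2 → 0, 5.47381/1 → 5; chars 05.
Subsquare: 1.16312/0.0833333 → 13 → n, 0.47381/0.0416667 → 11 → l; chars nl.
Extended square: 0.07979/0.00833333 → 9, 0.01548/0.00416667 → 3; chars 93.

HL05nl93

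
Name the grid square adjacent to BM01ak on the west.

Longitude subsquare a = 0; −1 → -1, wraps to 23 = x, carry into square.
Longitude square 0; −1 → -1, wraps to 9, carry into field.
Longitude field B = 1; −1 → 0 = A.
The latitude characters are unchanged.

AM91xk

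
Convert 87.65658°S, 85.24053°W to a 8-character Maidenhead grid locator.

EA72ji12

Add 180° to longitude and 90° to latitude: 94.75947, 2.34342.
Field: lon ⌊94.75947/20⌋ = 4 → E; lat ⌊2.34342/10⌋ = 0 → A.
Square: lon ⌊14.75947/2⌋ = 7; lat ⌊2.34342/1⌋ = 2.
Subsquare: lon ⌊0.75947/0.0833333⌋ = 9 → j; lat ⌊0.34342/0.0416667⌋ = 8 → i.
Extended square: lon ⌊0.00947/0.00833333⌋ = 1; lat ⌊0.01009/0.00416667⌋ = 2.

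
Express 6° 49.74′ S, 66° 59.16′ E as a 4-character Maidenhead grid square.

MI33

Add 180° to longitude and 90° to latitude: 246.99, 83.17.
Field (20°×10°, letters A–R): lon ⌊246.99/20⌋ = 12 → M; lat ⌊83.17/10⌋ = 8 → I.
Square (2°×1°, digits 0–9): lon ⌊6.99/2⌋ = 3; lat ⌊3.17/1⌋ = 3.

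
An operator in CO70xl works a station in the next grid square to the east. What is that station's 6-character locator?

CO80al

Longitude subsquare x = 23; +1 → 24, wraps to 0 = a, carry into square.
Longitude square 7; +1 → 8.
The latitude characters are unchanged.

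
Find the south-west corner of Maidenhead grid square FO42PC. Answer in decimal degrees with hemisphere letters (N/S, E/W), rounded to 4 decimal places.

Field F=5, O=14: +5·20° lon, +14·10° lat → SW at lon -80°, lat 50°.
Square 4, 2: +4·2° lon, +2·1° lat → SW at lon -72°, lat 52°.
Subsquare p=15, c=2: +15·0.0833333° lon, +2·0.0416667° lat → SW at lon -70.75°, lat 52.0833°.
latitude 52.0833° N, longitude 70.7500° W.

52.0833° N, 70.7500° W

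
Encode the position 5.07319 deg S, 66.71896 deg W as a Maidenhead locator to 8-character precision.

Shift to the Maidenhead origin (180°W, 90°S): lon 113.28104, lat 84.92681.
Field: 113.28104/20 → 5 → F, 84.92681/10 → 8 → I; chars FI.
Square: 13.28104/2 → 6, 4.92681/1 → 4; chars 64.
Subsquare: 1.28104/0.0833333 → 15 → p, 0.92681/0.0416667 → 22 → w; chars pw.
Extended square: 0.03104/0.00833333 → 3, 0.01014/0.00416667 → 2; chars 32.

FI64pw32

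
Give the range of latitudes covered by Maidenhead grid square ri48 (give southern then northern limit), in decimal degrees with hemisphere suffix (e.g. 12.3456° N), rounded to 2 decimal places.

Field R=17, I=8: +17·20° lon, +8·10° lat → SW at lon 160°, lat -10°.
Square 4, 8: +4·2° lon, +8·1° lat → SW at lon 168°, lat -2°.
Cell spans 2° lon × 1° lat.
south 2.00° S, north 1.00° S.

2.00° S, 1.00° S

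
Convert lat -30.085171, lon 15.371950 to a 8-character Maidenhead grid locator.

JF79qv49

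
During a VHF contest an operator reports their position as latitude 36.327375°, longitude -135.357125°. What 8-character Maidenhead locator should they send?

CM26hh78

Add 180° to longitude and 90° to latitude: 44.64288, 126.32738.
Field: 44.64288/20 → 2 → C, 126.32738/10 → 12 → M; chars CM.
Square: 4.64288/2 → 2, 6.32738/1 → 6; chars 26.
Subsquare: 0.64288/0.0833333 → 7 → h, 0.32738/0.0416667 → 7 → h; chars hh.
Extended square: 0.05954/0.00833333 → 7, 0.03571/0.00416667 → 8; chars 78.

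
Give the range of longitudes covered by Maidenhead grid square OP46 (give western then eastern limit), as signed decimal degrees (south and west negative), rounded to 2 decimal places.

Field O=14, P=15: +14·20° lon, +15·10° lat → SW at lon 100°, lat 60°.
Square 4, 6: +4·2° lon, +6·1° lat → SW at lon 108°, lat 66°.
Cell spans 2° lon × 1° lat.
west 108.00, east 110.00.

108.00, 110.00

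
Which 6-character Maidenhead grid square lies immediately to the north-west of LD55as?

LD45xt

Longitude subsquare a = 0; −1 → -1, wraps to 23 = x, carry into square.
Longitude square 5; −1 → 4.
Latitude subsquare s = 18; +1 → 19 = t.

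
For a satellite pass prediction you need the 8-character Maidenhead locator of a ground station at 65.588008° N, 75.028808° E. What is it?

MP75mo31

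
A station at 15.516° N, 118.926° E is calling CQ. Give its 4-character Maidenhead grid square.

OK95

Add 180° to longitude and 90° to latitude: 298.93, 105.52.
Field: lon ⌊298.93/20⌋ = 14 → O; lat ⌊105.52/10⌋ = 10 → K.
Square: lon ⌊18.93/2⌋ = 9; lat ⌊5.52/1⌋ = 5.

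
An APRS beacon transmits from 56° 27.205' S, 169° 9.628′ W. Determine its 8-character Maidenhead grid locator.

AD53kn01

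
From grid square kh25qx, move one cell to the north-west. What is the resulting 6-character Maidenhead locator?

KH26pa

Longitude subsquare q = 16; −1 → 15 = p.
Latitude subsquare x = 23; +1 → 24, wraps to 0 = a, carry into square.
Latitude square 5; +1 → 6.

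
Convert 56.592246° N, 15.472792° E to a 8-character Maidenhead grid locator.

JO76ro62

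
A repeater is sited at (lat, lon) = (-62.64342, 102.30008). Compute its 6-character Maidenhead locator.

OC17di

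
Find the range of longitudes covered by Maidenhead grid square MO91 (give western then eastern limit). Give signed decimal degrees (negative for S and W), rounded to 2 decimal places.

78.00, 80.00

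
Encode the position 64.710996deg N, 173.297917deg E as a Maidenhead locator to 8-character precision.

RP64pr50

Shift to the Maidenhead origin (180°W, 90°S): lon 353.29792, lat 154.71100.
Field: 353.29792/20 → 17 → R, 154.71100/10 → 15 → P; chars RP.
Square: 13.29792/2 → 6, 4.71100/1 → 4; chars 64.
Subsquare: 1.29792/0.0833333 → 15 → p, 0.71100/0.0416667 → 17 → r; chars pr.
Extended square: 0.04792/0.00833333 → 5, 0.00266/0.00416667 → 0; chars 50.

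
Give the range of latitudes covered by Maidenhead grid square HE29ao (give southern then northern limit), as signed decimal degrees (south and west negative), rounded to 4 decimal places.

Field H=7, E=4: +7·20° lon, +4·10° lat → SW at lon -40°, lat -50°.
Square 2, 9: +2·2° lon, +9·1° lat → SW at lon -36°, lat -41°.
Subsquare a=0, o=14: +0·0.0833333° lon, +14·0.0416667° lat → SW at lon -36°, lat -40.4167°.
Cell spans 0.0833333° lon × 0.0416667° lat.
south -40.4167, north -40.3750.

-40.4167, -40.3750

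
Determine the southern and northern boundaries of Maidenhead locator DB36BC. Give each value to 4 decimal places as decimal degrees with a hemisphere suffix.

Field D=3, B=1: +3·20° lon, +1·10° lat → SW at lon -120°, lat -80°.
Square 3, 6: +3·2° lon, +6·1° lat → SW at lon -114°, lat -74°.
Subsquare b=1, c=2: +1·0.0833333° lon, +2·0.0416667° lat → SW at lon -113.917°, lat -73.9167°.
Cell spans 0.0833333° lon × 0.0416667° lat.
south 73.9167° S, north 73.8750° S.

73.9167° S, 73.8750° S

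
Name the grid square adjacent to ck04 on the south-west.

Longitude square 0; −1 → -1, wraps to 9, carry into field.
Longitude field C = 2; −1 → 1 = B.
Latitude square 4; −1 → 3.

BK93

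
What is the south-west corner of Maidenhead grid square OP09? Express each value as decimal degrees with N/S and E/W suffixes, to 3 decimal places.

Field O=14, P=15: +14·20° lon, +15·10° lat → SW at lon 100°, lat 60°.
Square 0, 9: +0·2° lon, +9·1° lat → SW at lon 100°, lat 69°.
latitude 69.000° N, longitude 100.000° E.

69.000° N, 100.000° E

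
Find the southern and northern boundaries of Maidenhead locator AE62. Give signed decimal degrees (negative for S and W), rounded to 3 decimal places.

-48.000, -47.000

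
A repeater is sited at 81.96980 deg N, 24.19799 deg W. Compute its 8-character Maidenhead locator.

Shift to the Maidenhead origin (180°W, 90°S): lon 155.80201, lat 171.96980.
Field: lon ⌊155.80201/20⌋ = 7 → H; lat ⌊171.96980/10⌋ = 17 → R.
Square: lon ⌊15.80201/2⌋ = 7; lat ⌊1.96980/1⌋ = 1.
Subsquare: lon ⌊1.80201/0.0833333⌋ = 21 → v; lat ⌊0.96980/0.0416667⌋ = 23 → x.
Extended square: lon ⌊0.05201/0.00833333⌋ = 6; lat ⌊0.01147/0.00416667⌋ = 2.

HR71vx62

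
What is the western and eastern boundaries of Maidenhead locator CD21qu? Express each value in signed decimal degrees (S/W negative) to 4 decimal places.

-134.6667, -134.5833

Field C=2, D=3: +2·20° lon, +3·10° lat → SW at lon -140°, lat -60°.
Square 2, 1: +2·2° lon, +1·1° lat → SW at lon -136°, lat -59°.
Subsquare q=16, u=20: +16·0.0833333° lon, +20·0.0416667° lat → SW at lon -134.667°, lat -58.1667°.
Cell spans 0.0833333° lon × 0.0416667° lat.
west -134.6667, east -134.5833.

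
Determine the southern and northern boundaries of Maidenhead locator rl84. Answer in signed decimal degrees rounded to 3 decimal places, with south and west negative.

Field R=17, L=11: +17·20° lon, +11·10° lat → SW at lon 160°, lat 20°.
Square 8, 4: +8·2° lon, +4·1° lat → SW at lon 176°, lat 24°.
Cell spans 2° lon × 1° lat.
south 24.000, north 25.000.

24.000, 25.000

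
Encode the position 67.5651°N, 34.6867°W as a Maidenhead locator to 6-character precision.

HP27pn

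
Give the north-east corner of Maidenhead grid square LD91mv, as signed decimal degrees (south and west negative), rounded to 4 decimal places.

-58.0833, 59.0833

Field L=11, D=3: +11·20° lon, +3·10° lat → SW at lon 40°, lat -60°.
Square 9, 1: +9·2° lon, +1·1° lat → SW at lon 58°, lat -59°.
Subsquare m=12, v=21: +12·0.0833333° lon, +21·0.0416667° lat → SW at lon 59°, lat -58.125°.
Cell spans 0.0833333° lon × 0.0416667° lat. NE corner is SW corner plus one full cell.
latitude -58.0833, longitude 59.0833.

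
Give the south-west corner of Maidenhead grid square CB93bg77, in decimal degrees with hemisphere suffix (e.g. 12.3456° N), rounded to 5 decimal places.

Field C=2, B=1: +2·20° lon, +1·10° lat → SW at lon -140°, lat -80°.
Square 9, 3: +9·2° lon, +3·1° lat → SW at lon -122°, lat -77°.
Subsquare b=1, g=6: +1·0.0833333° lon, +6·0.0416667° lat → SW at lon -121.917°, lat -76.75°.
Extended square 7, 7: +7·0.00833333° lon, +7·0.00416667° lat → SW at lon -121.858°, lat -76.7208°.
latitude 76.72083° S, longitude 121.85833° W.

76.72083° S, 121.85833° W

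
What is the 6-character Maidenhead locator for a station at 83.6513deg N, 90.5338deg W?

Shift to the Maidenhead origin (180°W, 90°S): lon 89.4662, lat 173.6513.
Field (20°×10°, letters A–R): lon ⌊89.4662/20⌋ = 4 → E; lat ⌊173.6513/10⌋ = 17 → R.
Square (2°×1°, digits 0–9): lon ⌊9.4662/2⌋ = 4; lat ⌊3.6513/1⌋ = 3.
Subsquare (5′×2.5′, letters a–x): lon ⌊1.4662/0.0833333⌋ = 17 → r; lat ⌊0.6513/0.0416667⌋ = 15 → p.

ER43rp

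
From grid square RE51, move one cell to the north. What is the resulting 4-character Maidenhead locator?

RE52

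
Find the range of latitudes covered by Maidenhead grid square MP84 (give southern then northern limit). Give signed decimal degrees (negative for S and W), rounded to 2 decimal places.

Field M=12, P=15: +12·20° lon, +15·10° lat → SW at lon 60°, lat 60°.
Square 8, 4: +8·2° lon, +4·1° lat → SW at lon 76°, lat 64°.
Cell spans 2° lon × 1° lat.
south 64.00, north 65.00.

64.00, 65.00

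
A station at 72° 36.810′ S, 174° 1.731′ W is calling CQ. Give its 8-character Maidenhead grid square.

Add 180° to longitude and 90° to latitude: 5.97115, 17.38650.
Field (20°×10°, letters A–R): lon ⌊5.97115/20⌋ = 0 → A; lat ⌊17.38650/10⌋ = 1 → B.
Square (2°×1°, digits 0–9): lon ⌊5.97115/2⌋ = 2; lat ⌊7.38650/1⌋ = 7.
Subsquare (5′×2.5′, letters a–x): lon ⌊1.97115/0.0833333⌋ = 23 → x; lat ⌊0.38650/0.0416667⌋ = 9 → j.
Extended square (30″×15″, digits 0–9): lon ⌊0.05448/0.00833333⌋ = 6; lat ⌊0.01150/0.00416667⌋ = 2.

AB27xj62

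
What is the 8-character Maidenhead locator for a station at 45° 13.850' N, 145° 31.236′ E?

QN25sf25

Shift to the Maidenhead origin (180°W, 90°S): lon 325.52060, lat 135.23083.
Field: 325.52060/20 → 16 → Q, 135.23083/10 → 13 → N; chars QN.
Square: 5.52060/2 → 2, 5.23083/1 → 5; chars 25.
Subsquare: 1.52060/0.0833333 → 18 → s, 0.23083/0.0416667 → 5 → f; chars sf.
Extended square: 0.02060/0.00833333 → 2, 0.02250/0.00416667 → 5; chars 25.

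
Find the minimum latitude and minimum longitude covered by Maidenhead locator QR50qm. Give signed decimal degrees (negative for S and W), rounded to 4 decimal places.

80.5000, 151.3333

Field Q=16, R=17: +16·20° lon, +17·10° lat → SW at lon 140°, lat 80°.
Square 5, 0: +5·2° lon, +0·1° lat → SW at lon 150°, lat 80°.
Subsquare q=16, m=12: +16·0.0833333° lon, +12·0.0416667° lat → SW at lon 151.333°, lat 80.5°.
latitude 80.5000, longitude 151.3333.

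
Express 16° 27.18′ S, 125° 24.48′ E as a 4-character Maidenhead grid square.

Add 180° to longitude and 90° to latitude: 305.41, 73.55.
Field (20°×10°, letters A–R): 305.41/20 → 15 → P, 73.55/10 → 7 → H; chars PH.
Square (2°×1°, digits 0–9): 5.41/2 → 2, 3.55/1 → 3; chars 23.

PH23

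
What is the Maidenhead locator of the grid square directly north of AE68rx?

Latitude subsquare x = 23; +1 → 24, wraps to 0 = a, carry into square.
Latitude square 8; +1 → 9.
The longitude characters are unchanged.

AE69ra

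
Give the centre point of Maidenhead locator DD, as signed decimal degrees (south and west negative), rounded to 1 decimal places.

Field D=3, D=3: +3·20° lon, +3·10° lat → SW at lon -120°, lat -60°.
Cell spans 20° lon × 10° lat. Centre is SW corner plus half of each.
latitude -55.0, longitude -110.0.

-55.0, -110.0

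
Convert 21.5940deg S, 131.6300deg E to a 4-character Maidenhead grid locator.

Shift to the Maidenhead origin (180°W, 90°S): lon 311.63, lat 68.41.
Field: 311.63/20 → 15 → P, 68.41/10 → 6 → G; chars PG.
Square: 11.63/2 → 5, 8.41/1 → 8; chars 58.

PG58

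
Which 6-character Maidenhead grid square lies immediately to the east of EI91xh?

Longitude subsquare x = 23; +1 → 24, wraps to 0 = a, carry into square.
Longitude square 9; +1 → 10, wraps to 0, carry into field.
Longitude field E = 4; +1 → 5 = F.
The latitude characters are unchanged.

FI01ah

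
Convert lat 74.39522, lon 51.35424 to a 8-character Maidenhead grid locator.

LQ54qj24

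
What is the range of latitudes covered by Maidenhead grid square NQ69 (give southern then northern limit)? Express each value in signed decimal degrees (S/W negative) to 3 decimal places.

79.000, 80.000

Field N=13, Q=16: +13·20° lon, +16·10° lat → SW at lon 80°, lat 70°.
Square 6, 9: +6·2° lon, +9·1° lat → SW at lon 92°, lat 79°.
Cell spans 2° lon × 1° lat.
south 79.000, north 80.000.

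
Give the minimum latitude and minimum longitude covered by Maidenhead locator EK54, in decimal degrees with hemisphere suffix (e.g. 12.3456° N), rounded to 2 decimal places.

14.00° N, 90.00° W

Field E=4, K=10: +4·20° lon, +10·10° lat → SW at lon -100°, lat 10°.
Square 5, 4: +5·2° lon, +4·1° lat → SW at lon -90°, lat 14°.
latitude 14.00° N, longitude 90.00° W.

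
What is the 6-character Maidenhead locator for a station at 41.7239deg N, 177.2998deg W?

AN11ir

Offset from 180°W / 90°S: lon 2.7002°, lat 131.7239°.
Field: 2.7002/20 → 0 → A, 131.7239/10 → 13 → N; chars AN.
Square: 2.7002/2 → 1, 1.7239/1 → 1; chars 11.
Subsquare: 0.7002/0.0833333 → 8 → i, 0.7239/0.0416667 → 17 → r; chars ir.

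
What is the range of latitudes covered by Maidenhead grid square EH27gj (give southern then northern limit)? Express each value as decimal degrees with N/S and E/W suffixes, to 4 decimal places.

12.6250° S, 12.5833° S

Field E=4, H=7: +4·20° lon, +7·10° lat → SW at lon -100°, lat -20°.
Square 2, 7: +2·2° lon, +7·1° lat → SW at lon -96°, lat -13°.
Subsquare g=6, j=9: +6·0.0833333° lon, +9·0.0416667° lat → SW at lon -95.5°, lat -12.625°.
Cell spans 0.0833333° lon × 0.0416667° lat.
south 12.6250° S, north 12.5833° S.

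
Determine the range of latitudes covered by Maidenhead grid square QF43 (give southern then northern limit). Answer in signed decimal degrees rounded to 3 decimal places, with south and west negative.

Field Q=16, F=5: +16·20° lon, +5·10° lat → SW at lon 140°, lat -40°.
Square 4, 3: +4·2° lon, +3·1° lat → SW at lon 148°, lat -37°.
Cell spans 2° lon × 1° lat.
south -37.000, north -36.000.

-37.000, -36.000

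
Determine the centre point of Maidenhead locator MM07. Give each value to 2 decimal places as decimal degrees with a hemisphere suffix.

37.50° N, 61.00° E

Field M=12, M=12: +12·20° lon, +12·10° lat → SW at lon 60°, lat 30°.
Square 0, 7: +0·2° lon, +7·1° lat → SW at lon 60°, lat 37°.
Cell spans 2° lon × 1° lat. Centre is SW corner plus half of each.
latitude 37.50° N, longitude 61.00° E.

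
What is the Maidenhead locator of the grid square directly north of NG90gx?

Latitude subsquare x = 23; +1 → 24, wraps to 0 = a, carry into square.
Latitude square 0; +1 → 1.
The longitude characters are unchanged.

NG91ga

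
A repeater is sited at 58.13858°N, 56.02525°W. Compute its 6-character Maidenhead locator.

Offset from 180°W / 90°S: lon 123.9748°, lat 148.1386°.
Field (20°×10°, letters A–R): 123.9748/20 → 6 → G, 148.1386/10 → 14 → O; chars GO.
Square (2°×1°, digits 0–9): 3.9748/2 → 1, 8.1386/1 → 8; chars 18.
Subsquare (5′×2.5′, letters a–x): 1.9748/0.0833333 → 23 → x, 0.1386/0.0416667 → 3 → d; chars xd.

GO18xd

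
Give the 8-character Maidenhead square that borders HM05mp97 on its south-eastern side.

HM05np06

Longitude extended square 9; +1 → 10, wraps to 0, carry into subsquare.
Longitude subsquare m = 12; +1 → 13 = n.
Latitude extended square 7; −1 → 6.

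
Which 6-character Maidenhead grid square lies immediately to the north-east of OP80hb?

Longitude subsquare h = 7; +1 → 8 = i.
Latitude subsquare b = 1; +1 → 2 = c.

OP80ic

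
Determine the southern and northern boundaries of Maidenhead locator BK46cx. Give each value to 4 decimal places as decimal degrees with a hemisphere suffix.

16.9583° N, 17.0000° N

Field B=1, K=10: +1·20° lon, +10·10° lat → SW at lon -160°, lat 10°.
Square 4, 6: +4·2° lon, +6·1° lat → SW at lon -152°, lat 16°.
Subsquare c=2, x=23: +2·0.0833333° lon, +23·0.0416667° lat → SW at lon -151.833°, lat 16.9583°.
Cell spans 0.0833333° lon × 0.0416667° lat.
south 16.9583° N, north 17.0000° N.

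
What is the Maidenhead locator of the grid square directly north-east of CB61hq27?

CB61hq38

Longitude extended square 2; +1 → 3.
Latitude extended square 7; +1 → 8.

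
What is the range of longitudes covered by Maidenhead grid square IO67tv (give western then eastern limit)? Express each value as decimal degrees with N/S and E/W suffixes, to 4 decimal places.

Field I=8, O=14: +8·20° lon, +14·10° lat → SW at lon -20°, lat 50°.
Square 6, 7: +6·2° lon, +7·1° lat → SW at lon -8°, lat 57°.
Subsquare t=19, v=21: +19·0.0833333° lon, +21·0.0416667° lat → SW at lon -6.41667°, lat 57.875°.
Cell spans 0.0833333° lon × 0.0416667° lat.
west 6.4167° W, east 6.3333° W.

6.4167° W, 6.3333° W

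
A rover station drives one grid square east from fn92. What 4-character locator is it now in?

GN02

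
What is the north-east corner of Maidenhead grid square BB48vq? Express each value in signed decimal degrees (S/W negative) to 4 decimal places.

-71.2917, -150.1667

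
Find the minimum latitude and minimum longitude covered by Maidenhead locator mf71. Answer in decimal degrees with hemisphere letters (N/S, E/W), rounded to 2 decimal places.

39.00° S, 74.00° E

Field M=12, F=5: +12·20° lon, +5·10° lat → SW at lon 60°, lat -40°.
Square 7, 1: +7·2° lon, +1·1° lat → SW at lon 74°, lat -39°.
latitude 39.00° S, longitude 74.00° E.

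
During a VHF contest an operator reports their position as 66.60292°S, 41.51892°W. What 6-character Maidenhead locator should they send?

Add 180° to longitude and 90° to latitude: 138.4811, 23.3971.
Field (20°×10°, letters A–R): lon ⌊138.4811/20⌋ = 6 → G; lat ⌊23.3971/10⌋ = 2 → C.
Square (2°×1°, digits 0–9): lon ⌊18.4811/2⌋ = 9; lat ⌊3.3971/1⌋ = 3.
Subsquare (5′×2.5′, letters a–x): lon ⌊0.4811/0.0833333⌋ = 5 → f; lat ⌊0.3971/0.0416667⌋ = 9 → j.

GC93fj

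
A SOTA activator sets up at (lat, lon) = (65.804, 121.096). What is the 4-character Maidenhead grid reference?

PP05

Add 180° to longitude and 90° to latitude: 301.10, 155.80.
Field: lon ⌊301.10/20⌋ = 15 → P; lat ⌊155.80/10⌋ = 15 → P.
Square: lon ⌊1.10/2⌋ = 0; lat ⌊5.80/1⌋ = 5.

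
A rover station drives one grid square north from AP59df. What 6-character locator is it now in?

Latitude subsquare f = 5; +1 → 6 = g.
The longitude characters are unchanged.

AP59dg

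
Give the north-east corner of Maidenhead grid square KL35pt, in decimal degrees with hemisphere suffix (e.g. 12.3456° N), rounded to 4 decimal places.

25.8333° N, 27.3333° E

Field K=10, L=11: +10·20° lon, +11·10° lat → SW at lon 20°, lat 20°.
Square 3, 5: +3·2° lon, +5·1° lat → SW at lon 26°, lat 25°.
Subsquare p=15, t=19: +15·0.0833333° lon, +19·0.0416667° lat → SW at lon 27.25°, lat 25.7917°.
Cell spans 0.0833333° lon × 0.0416667° lat. NE corner is SW corner plus one full cell.
latitude 25.8333° N, longitude 27.3333° E.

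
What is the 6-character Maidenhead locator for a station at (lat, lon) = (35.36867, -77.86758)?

Shift to the Maidenhead origin (180°W, 90°S): lon 102.1324, lat 125.3687.
Field: 102.1324/20 → 5 → F, 125.3687/10 → 12 → M; chars FM.
Square: 2.1324/2 → 1, 5.3687/1 → 5; chars 15.
Subsquare: 0.1324/0.0833333 → 1 → b, 0.3687/0.0416667 → 8 → i; chars bi.

FM15bi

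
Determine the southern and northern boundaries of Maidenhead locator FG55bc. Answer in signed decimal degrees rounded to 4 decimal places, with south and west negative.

Field F=5, G=6: +5·20° lon, +6·10° lat → SW at lon -80°, lat -30°.
Square 5, 5: +5·2° lon, +5·1° lat → SW at lon -70°, lat -25°.
Subsquare b=1, c=2: +1·0.0833333° lon, +2·0.0416667° lat → SW at lon -69.9167°, lat -24.9167°.
Cell spans 0.0833333° lon × 0.0416667° lat.
south -24.9167, north -24.8750.

-24.9167, -24.8750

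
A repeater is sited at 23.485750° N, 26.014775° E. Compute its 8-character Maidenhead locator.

KL33al16

Shift to the Maidenhead origin (180°W, 90°S): lon 206.01477, lat 113.48575.
Field: 206.01477/20 → 10 → K, 113.48575/10 → 11 → L; chars KL.
Square: 6.01477/2 → 3, 3.48575/1 → 3; chars 33.
Subsquare: 0.01477/0.0833333 → 0 → a, 0.48575/0.0416667 → 11 → l; chars al.
Extended square: 0.01477/0.00833333 → 1, 0.02742/0.00416667 → 6; chars 16.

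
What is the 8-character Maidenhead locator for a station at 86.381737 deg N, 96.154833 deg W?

Shift to the Maidenhead origin (180°W, 90°S): lon 83.84517, lat 176.38174.
Field: 83.84517/20 → 4 → E, 176.38174/10 → 17 → R; chars ER.
Square: 3.84517/2 → 1, 6.38174/1 → 6; chars 16.
Subsquare: 1.84517/0.0833333 → 22 → w, 0.38174/0.0416667 → 9 → j; chars wj.
Extended square: 0.01183/0.00833333 → 1, 0.00674/0.00416667 → 1; chars 11.

ER16wj11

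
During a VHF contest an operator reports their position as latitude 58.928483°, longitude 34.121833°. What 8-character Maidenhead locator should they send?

Offset from 180°W / 90°S: lon 214.12183°, lat 148.92848°.
Field: 214.12183/20 → 10 → K, 148.92848/10 → 14 → O; chars KO.
Square: 14.12183/2 → 7, 8.92848/1 → 8; chars 78.
Subsquare: 0.12183/0.0833333 → 1 → b, 0.92848/0.0416667 → 22 → w; chars bw.
Extended square: 0.03850/0.00833333 → 4, 0.01182/0.00416667 → 2; chars 42.

KO78bw42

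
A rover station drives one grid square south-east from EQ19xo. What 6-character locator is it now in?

EQ29an

Longitude subsquare x = 23; +1 → 24, wraps to 0 = a, carry into square.
Longitude square 1; +1 → 2.
Latitude subsquare o = 14; −1 → 13 = n.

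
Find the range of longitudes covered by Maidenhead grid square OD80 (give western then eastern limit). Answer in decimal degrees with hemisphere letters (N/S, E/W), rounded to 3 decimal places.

116.000° E, 118.000° E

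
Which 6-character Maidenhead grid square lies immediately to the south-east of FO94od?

Longitude subsquare o = 14; +1 → 15 = p.
Latitude subsquare d = 3; −1 → 2 = c.

FO94pc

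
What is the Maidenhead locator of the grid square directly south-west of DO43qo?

DO43pn

Longitude subsquare q = 16; −1 → 15 = p.
Latitude subsquare o = 14; −1 → 13 = n.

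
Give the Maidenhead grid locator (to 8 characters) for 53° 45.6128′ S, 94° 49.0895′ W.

Offset from 180°W / 90°S: lon 85.18184°, lat 36.23979°.
Field: lon ⌊85.18184/20⌋ = 4 → E; lat ⌊36.23979/10⌋ = 3 → D.
Square: lon ⌊5.18184/2⌋ = 2; lat ⌊6.23979/1⌋ = 6.
Subsquare: lon ⌊1.18184/0.0833333⌋ = 14 → o; lat ⌊0.23979/0.0416667⌋ = 5 → f.
Extended square: lon ⌊0.01518/0.00833333⌋ = 1; lat ⌊0.03145/0.00416667⌋ = 7.

ED26of17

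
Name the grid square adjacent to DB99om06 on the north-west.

DB99nm97

Longitude extended square 0; −1 → -1, wraps to 9, carry into subsquare.
Longitude subsquare o = 14; −1 → 13 = n.
Latitude extended square 6; +1 → 7.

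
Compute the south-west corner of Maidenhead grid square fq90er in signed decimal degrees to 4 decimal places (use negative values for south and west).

70.7083, -61.6667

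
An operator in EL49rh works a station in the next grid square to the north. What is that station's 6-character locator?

EL49ri

Latitude subsquare h = 7; +1 → 8 = i.
The longitude characters are unchanged.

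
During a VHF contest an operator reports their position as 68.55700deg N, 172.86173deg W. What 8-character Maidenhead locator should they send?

Add 180° to longitude and 90° to latitude: 7.13827, 158.55700.
Field: lon ⌊7.13827/20⌋ = 0 → A; lat ⌊158.55700/10⌋ = 15 → P.
Square: lon ⌊7.13827/2⌋ = 3; lat ⌊8.55700/1⌋ = 8.
Subsquare: lon ⌊1.13827/0.0833333⌋ = 13 → n; lat ⌊0.55700/0.0416667⌋ = 13 → n.
Extended square: lon ⌊0.05494/0.00833333⌋ = 6; lat ⌊0.01533/0.00416667⌋ = 3.

AP38nn63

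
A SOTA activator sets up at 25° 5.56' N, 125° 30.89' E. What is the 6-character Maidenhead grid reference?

Shift to the Maidenhead origin (180°W, 90°S): lon 305.5148, lat 115.0927.
Field: 305.5148/20 → 15 → P, 115.0927/10 → 11 → L; chars PL.
Square: 5.5148/2 → 2, 5.0927/1 → 5; chars 25.
Subsquare: 1.5148/0.0833333 → 18 → s, 0.0927/0.0416667 → 2 → c; chars sc.

PL25sc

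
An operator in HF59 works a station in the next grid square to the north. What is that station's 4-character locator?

HG50

Latitude square 9; +1 → 10, wraps to 0, carry into field.
Latitude field F = 5; +1 → 6 = G.
The longitude characters are unchanged.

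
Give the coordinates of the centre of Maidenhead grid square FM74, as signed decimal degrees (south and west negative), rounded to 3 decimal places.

Field F=5, M=12: +5·20° lon, +12·10° lat → SW at lon -80°, lat 30°.
Square 7, 4: +7·2° lon, +4·1° lat → SW at lon -66°, lat 34°.
Cell spans 2° lon × 1° lat. Centre is SW corner plus half of each.
latitude 34.500, longitude -65.000.

34.500, -65.000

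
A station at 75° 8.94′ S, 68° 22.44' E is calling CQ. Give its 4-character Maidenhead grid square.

Shift to the Maidenhead origin (180°W, 90°S): lon 248.37, lat 14.85.
Field (20°×10°, letters A–R): 248.37/20 → 12 → M, 14.85/10 → 1 → B; chars MB.
Square (2°×1°, digits 0–9): 8.37/2 → 4, 4.85/1 → 4; chars 44.

MB44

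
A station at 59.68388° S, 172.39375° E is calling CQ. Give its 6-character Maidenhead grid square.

RD60eh

Offset from 180°W / 90°S: lon 352.3938°, lat 30.3161°.
Field (20°×10°, letters A–R): lon ⌊352.3938/20⌋ = 17 → R; lat ⌊30.3161/10⌋ = 3 → D.
Square (2°×1°, digits 0–9): lon ⌊12.3938/2⌋ = 6; lat ⌊0.3161/1⌋ = 0.
Subsquare (5′×2.5′, letters a–x): lon ⌊0.3938/0.0833333⌋ = 4 → e; lat ⌊0.3161/0.0416667⌋ = 7 → h.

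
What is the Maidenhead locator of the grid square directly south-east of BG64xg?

Longitude subsquare x = 23; +1 → 24, wraps to 0 = a, carry into square.
Longitude square 6; +1 → 7.
Latitude subsquare g = 6; −1 → 5 = f.

BG74af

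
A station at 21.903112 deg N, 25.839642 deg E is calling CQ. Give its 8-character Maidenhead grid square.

Offset from 180°W / 90°S: lon 205.83964°, lat 111.90311°.
Field: lon ⌊205.83964/20⌋ = 10 → K; lat ⌊111.90311/10⌋ = 11 → L.
Square: lon ⌊5.83964/2⌋ = 2; lat ⌊1.90311/1⌋ = 1.
Subsquare: lon ⌊1.83964/0.0833333⌋ = 22 → w; lat ⌊0.90311/0.0416667⌋ = 21 → v.
Extended square: lon ⌊0.00631/0.00833333⌋ = 0; lat ⌊0.02811/0.00416667⌋ = 6.

KL21wv06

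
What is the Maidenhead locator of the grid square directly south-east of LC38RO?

LC38sn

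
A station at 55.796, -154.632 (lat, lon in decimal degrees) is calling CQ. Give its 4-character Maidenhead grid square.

BO25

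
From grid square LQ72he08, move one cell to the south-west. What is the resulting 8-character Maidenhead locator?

LQ72ge97

Longitude extended square 0; −1 → -1, wraps to 9, carry into subsquare.
Longitude subsquare h = 7; −1 → 6 = g.
Latitude extended square 8; −1 → 7.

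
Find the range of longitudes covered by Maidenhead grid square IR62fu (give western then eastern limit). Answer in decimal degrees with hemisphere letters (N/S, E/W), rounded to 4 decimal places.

7.5833° W, 7.5000° W

Field I=8, R=17: +8·20° lon, +17·10° lat → SW at lon -20°, lat 80°.
Square 6, 2: +6·2° lon, +2·1° lat → SW at lon -8°, lat 82°.
Subsquare f=5, u=20: +5·0.0833333° lon, +20·0.0416667° lat → SW at lon -7.58333°, lat 82.8333°.
Cell spans 0.0833333° lon × 0.0416667° lat.
west 7.5833° W, east 7.5000° W.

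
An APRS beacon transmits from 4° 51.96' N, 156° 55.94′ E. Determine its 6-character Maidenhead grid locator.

QJ84lu

Shift to the Maidenhead origin (180°W, 90°S): lon 336.9323, lat 94.8660.
Field: 336.9323/20 → 16 → Q, 94.8660/10 → 9 → J; chars QJ.
Square: 16.9323/2 → 8, 4.8660/1 → 4; chars 84.
Subsquare: 0.9323/0.0833333 → 11 → l, 0.8660/0.0416667 → 20 → u; chars lu.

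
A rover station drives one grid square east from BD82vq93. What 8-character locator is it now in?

Longitude extended square 9; +1 → 10, wraps to 0, carry into subsquare.
Longitude subsquare v = 21; +1 → 22 = w.
The latitude characters are unchanged.

BD82wq03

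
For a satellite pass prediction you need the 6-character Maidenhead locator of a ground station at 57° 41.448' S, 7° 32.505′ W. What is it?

Shift to the Maidenhead origin (180°W, 90°S): lon 172.4582, lat 32.3092.
Field (20°×10°, letters A–R): 172.4582/20 → 8 → I, 32.3092/10 → 3 → D; chars ID.
Square (2°×1°, digits 0–9): 12.4582/2 → 6, 2.3092/1 → 2; chars 62.
Subsquare (5′×2.5′, letters a–x): 0.4582/0.0833333 → 5 → f, 0.3092/0.0416667 → 7 → h; chars fh.

ID62fh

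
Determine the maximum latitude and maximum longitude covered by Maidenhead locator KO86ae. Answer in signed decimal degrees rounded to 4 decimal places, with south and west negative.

Field K=10, O=14: +10·20° lon, +14·10° lat → SW at lon 20°, lat 50°.
Square 8, 6: +8·2° lon, +6·1° lat → SW at lon 36°, lat 56°.
Subsquare a=0, e=4: +0·0.0833333° lon, +4·0.0416667° lat → SW at lon 36°, lat 56.1667°.
Cell spans 0.0833333° lon × 0.0416667° lat. NE corner is SW corner plus one full cell.
latitude 56.2083, longitude 36.0833.

56.2083, 36.0833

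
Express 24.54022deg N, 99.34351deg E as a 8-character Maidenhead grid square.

Add 180° to longitude and 90° to latitude: 279.34351, 114.54022.
Field (20°×10°, letters A–R): 279.34351/20 → 13 → N, 114.54022/10 → 11 → L; chars NL.
Square (2°×1°, digits 0–9): 19.34351/2 → 9, 4.54022/1 → 4; chars 94.
Subsquare (5′×2.5′, letters a–x): 1.34351/0.0833333 → 16 → q, 0.54022/0.0416667 → 12 → m; chars qm.
Extended square (30″×15″, digits 0–9): 0.01018/0.00833333 → 1, 0.04022/0.00416667 → 9; chars 19.

NL94qm19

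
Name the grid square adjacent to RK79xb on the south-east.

Longitude subsquare x = 23; +1 → 24, wraps to 0 = a, carry into square.
Longitude square 7; +1 → 8.
Latitude subsquare b = 1; −1 → 0 = a.

RK89aa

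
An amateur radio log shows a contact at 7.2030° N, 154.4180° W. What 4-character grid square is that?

BJ27

Shift to the Maidenhead origin (180°W, 90°S): lon 25.58, lat 97.20.
Field: 25.58/20 → 1 → B, 97.20/10 → 9 → J; chars BJ.
Square: 5.58/2 → 2, 7.20/1 → 7; chars 27.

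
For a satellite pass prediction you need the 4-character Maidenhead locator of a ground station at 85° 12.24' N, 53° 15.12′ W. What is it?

Add 180° to longitude and 90° to latitude: 126.75, 175.20.
Field: 126.75/20 → 6 → G, 175.20/10 → 17 → R; chars GR.
Square: 6.75/2 → 3, 5.20/1 → 5; chars 35.

GR35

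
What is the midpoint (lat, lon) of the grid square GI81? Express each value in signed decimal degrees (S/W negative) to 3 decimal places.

Field G=6, I=8: +6·20° lon, +8·10° lat → SW at lon -60°, lat -10°.
Square 8, 1: +8·2° lon, +1·1° lat → SW at lon -44°, lat -9°.
Cell spans 2° lon × 1° lat. Centre is SW corner plus half of each.
latitude -8.500, longitude -43.000.

-8.500, -43.000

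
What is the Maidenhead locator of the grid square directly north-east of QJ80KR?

QJ80ls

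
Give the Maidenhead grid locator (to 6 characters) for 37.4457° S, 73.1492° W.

FF32kn

Shift to the Maidenhead origin (180°W, 90°S): lon 106.8508, lat 52.5543.
Field (20°×10°, letters A–R): 106.8508/20 → 5 → F, 52.5543/10 → 5 → F; chars FF.
Square (2°×1°, digits 0–9): 6.8508/2 → 3, 2.5543/1 → 2; chars 32.
Subsquare (5′×2.5′, letters a–x): 0.8508/0.0833333 → 10 → k, 0.5543/0.0416667 → 13 → n; chars kn.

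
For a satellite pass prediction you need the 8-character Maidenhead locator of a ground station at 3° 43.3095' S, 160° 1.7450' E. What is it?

RI06ag36

Add 180° to longitude and 90° to latitude: 340.02908, 86.27818.
Field: 340.02908/20 → 17 → R, 86.27818/10 → 8 → I; chars RI.
Square: 0.02908/2 → 0, 6.27818/1 → 6; chars 06.
Subsquare: 0.02908/0.0833333 → 0 → a, 0.27818/0.0416667 → 6 → g; chars ag.
Extended square: 0.02908/0.00833333 → 3, 0.02818/0.00416667 → 6; chars 36.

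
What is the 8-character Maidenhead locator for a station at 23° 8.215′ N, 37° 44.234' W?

Shift to the Maidenhead origin (180°W, 90°S): lon 142.26277, lat 113.13692.
Field: 142.26277/20 → 7 → H, 113.13692/10 → 11 → L; chars HL.
Square: 2.26277/2 → 1, 3.13692/1 → 3; chars 13.
Subsquare: 0.26277/0.0833333 → 3 → d, 0.13692/0.0416667 → 3 → d; chars dd.
Extended square: 0.01277/0.00833333 → 1, 0.01192/0.00416667 → 2; chars 12.

HL13dd12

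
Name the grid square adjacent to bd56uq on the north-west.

Longitude subsquare u = 20; −1 → 19 = t.
Latitude subsquare q = 16; +1 → 17 = r.

BD56tr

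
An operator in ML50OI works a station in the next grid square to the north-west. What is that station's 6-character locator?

ML50nj

Longitude subsquare o = 14; −1 → 13 = n.
Latitude subsquare i = 8; +1 → 9 = j.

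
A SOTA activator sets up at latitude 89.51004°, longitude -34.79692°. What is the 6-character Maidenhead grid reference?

Shift to the Maidenhead origin (180°W, 90°S): lon 145.2031, lat 179.5100.
Field: 145.2031/20 → 7 → H, 179.5100/10 → 17 → R; chars HR.
Square: 5.2031/2 → 2, 9.5100/1 → 9; chars 29.
Subsquare: 1.2031/0.0833333 → 14 → o, 0.5100/0.0416667 → 12 → m; chars om.

HR29om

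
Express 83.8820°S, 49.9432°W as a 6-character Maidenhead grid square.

Shift to the Maidenhead origin (180°W, 90°S): lon 130.0568, lat 6.1180.
Field (20°×10°, letters A–R): lon ⌊130.0568/20⌋ = 6 → G; lat ⌊6.1180/10⌋ = 0 → A.
Square (2°×1°, digits 0–9): lon ⌊10.0568/2⌋ = 5; lat ⌊6.1180/1⌋ = 6.
Subsquare (5′×2.5′, letters a–x): lon ⌊0.0568/0.0833333⌋ = 0 → a; lat ⌊0.1180/0.0416667⌋ = 2 → c.

GA56ac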